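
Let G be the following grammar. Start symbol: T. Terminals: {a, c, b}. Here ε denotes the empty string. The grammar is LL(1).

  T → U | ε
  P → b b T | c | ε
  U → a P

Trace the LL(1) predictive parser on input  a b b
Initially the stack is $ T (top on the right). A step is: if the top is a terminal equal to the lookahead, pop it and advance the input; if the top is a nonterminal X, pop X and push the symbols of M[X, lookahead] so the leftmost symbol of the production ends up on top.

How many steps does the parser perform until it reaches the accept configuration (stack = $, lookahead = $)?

step 1: stack=$ T  input=a b b $  — expand T → U
step 2: stack=$ U  input=a b b $  — expand U → a P
step 3: stack=$ P a  input=a b b $  — match a
step 4: stack=$ P  input=b b $  — expand P → b b T
step 5: stack=$ T b b  input=b b $  — match b
step 6: stack=$ T b  input=b $  — match b
step 7: stack=$ T  input=$  — expand T → ε
Accept reached after 7 steps.

7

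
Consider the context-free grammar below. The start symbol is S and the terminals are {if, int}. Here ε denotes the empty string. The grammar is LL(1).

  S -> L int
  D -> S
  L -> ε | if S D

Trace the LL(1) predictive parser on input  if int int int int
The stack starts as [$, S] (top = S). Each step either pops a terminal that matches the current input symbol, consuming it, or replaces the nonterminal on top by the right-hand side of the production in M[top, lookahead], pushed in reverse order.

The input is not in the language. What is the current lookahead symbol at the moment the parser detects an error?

      Stack          Input                 Action
   1  $ S            if int int int int $  expand S -> L int
   2  $ int L        if int int int int $  expand L -> if S D
   3  $ int D S if   if int int int int $  match if
   4  $ int D S      int int int int $     expand S -> L int
   5  $ int D int L  int int int int $     expand L -> ε
   6  $ int D int    int int int int $     match int
   7  $ int D        int int int $         expand D -> S
   8  $ int S        int int int $         expand S -> L int
   9  $ int int L    int int int $         expand L -> ε
  10  $ int int      int int int $         match int
  11  $ int          int int $             match int
  12  $              int $                 error: stack empty but input remains

int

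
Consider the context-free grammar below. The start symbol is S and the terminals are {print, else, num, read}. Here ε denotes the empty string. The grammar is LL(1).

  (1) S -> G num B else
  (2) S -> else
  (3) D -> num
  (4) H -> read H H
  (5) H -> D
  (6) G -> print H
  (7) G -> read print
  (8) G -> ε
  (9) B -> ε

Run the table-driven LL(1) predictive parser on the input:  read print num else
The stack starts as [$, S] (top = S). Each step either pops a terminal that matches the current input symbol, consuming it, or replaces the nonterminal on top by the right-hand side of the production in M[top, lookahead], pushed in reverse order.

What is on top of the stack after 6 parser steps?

     Stack                    Input                  Action
  1  $ S                      read print num else $  expand S -> G num B else
  2  $ else B num G           read print num else $  expand G -> read print
  3  $ else B num print read  read print num else $  match read
  4  $ else B num print       print num else $       match print
  5  $ else B num             num else $             match num
  6  $ else B                 else $                 expand B -> ε
Stack after step 6: $ else (top = else).

else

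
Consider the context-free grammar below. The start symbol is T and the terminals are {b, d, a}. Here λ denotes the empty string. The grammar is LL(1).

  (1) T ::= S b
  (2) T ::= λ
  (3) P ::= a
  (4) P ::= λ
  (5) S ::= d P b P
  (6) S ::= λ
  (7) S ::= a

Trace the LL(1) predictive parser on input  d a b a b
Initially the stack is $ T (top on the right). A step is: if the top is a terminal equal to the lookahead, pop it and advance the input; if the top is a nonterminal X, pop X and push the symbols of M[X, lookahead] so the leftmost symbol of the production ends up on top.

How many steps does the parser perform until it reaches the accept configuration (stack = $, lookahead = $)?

step 1: stack=$ T  input=d a b a b $  — expand T ::= S b
step 2: stack=$ b S  input=d a b a b $  — expand S ::= d P b P
step 3: stack=$ b P b P d  input=d a b a b $  — match d
step 4: stack=$ b P b P  input=a b a b $  — expand P ::= a
step 5: stack=$ b P b a  input=a b a b $  — match a
step 6: stack=$ b P b  input=b a b $  — match b
step 7: stack=$ b P  input=a b $  — expand P ::= a
step 8: stack=$ b a  input=a b $  — match a
step 9: stack=$ b  input=b $  — match b
Accept reached after 9 steps.

9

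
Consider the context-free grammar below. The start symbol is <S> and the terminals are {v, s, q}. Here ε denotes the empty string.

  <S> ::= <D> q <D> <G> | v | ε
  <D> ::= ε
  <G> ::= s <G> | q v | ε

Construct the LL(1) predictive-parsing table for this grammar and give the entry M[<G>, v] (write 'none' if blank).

FIRST(<D>): from <D>::=ε we get {ε}. So FIRST(<D>) = {ε}.
FIRST(<G>): from <G>::=s <G> we get {s}; from <G>::=q v we get {q}; from <G>::=ε we get {ε}. So FIRST(<G>) = {ε, q, s}.
FIRST(<S>): from <S>::=<D> q <D> <G> we get {q}; from <S>::=v we get {v}; from <S>::=ε we get {ε}. So FIRST(<S>) = {ε, q, v}.
FOLLOW(<S>) includes $ since <S> is the start symbol.
FOLLOW(<S>): <S> appears on no right-hand side. Thus FOLLOW(<S>) = {$}.
FOLLOW(<G>): in <S>::=<D> q <D> <G>, the suffix after <G> is empty, so FOLLOW(<G>) ⊇ FOLLOW(<S>) = {$}; in <G>::=s <G>, the suffix after <G> is empty (adds nothing new). Thus FOLLOW(<G>) = {$}.
For <G> ::= s <G>: FIRST(s <G>) = {s}, so it goes in M[<G>, t] for t ∈ {s}.
For <G> ::= q v: FIRST(q v) = {q}, so it goes in M[<G>, t] for t ∈ {q}.
For <G> ::= ε: FIRST(ε) = {ε}, so it goes in M[<G>, t] for t ∈ {}; since ε ∈ FIRST, also for every t ∈ FOLLOW(<G>) = {$}.
None of these place a production in M[<G>, v].

none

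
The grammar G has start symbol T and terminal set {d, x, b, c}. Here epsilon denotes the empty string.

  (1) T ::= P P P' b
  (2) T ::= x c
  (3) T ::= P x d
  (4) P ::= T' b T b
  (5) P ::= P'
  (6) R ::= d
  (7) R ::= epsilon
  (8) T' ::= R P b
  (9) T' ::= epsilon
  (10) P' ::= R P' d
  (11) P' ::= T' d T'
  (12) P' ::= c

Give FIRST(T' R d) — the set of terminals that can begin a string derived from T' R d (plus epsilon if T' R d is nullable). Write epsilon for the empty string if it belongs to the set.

FIRST(R) = {epsilon, d}
FIRST(T) = {b, c, d, x}  (via P P P' b, P x d)
FIRST(P) = {b, c, d}  (via T' b T b, P')
FIRST(T') = {epsilon, b, c, d}  (via R P b)
FIRST(P') = {b, c, d}  (via R P' d, T' d T')
FIRST(T' R d): take FIRST of each symbol in turn, carrying on past any symbol whose FIRST contains epsilon; result {b, c, d}.

{b, c, d}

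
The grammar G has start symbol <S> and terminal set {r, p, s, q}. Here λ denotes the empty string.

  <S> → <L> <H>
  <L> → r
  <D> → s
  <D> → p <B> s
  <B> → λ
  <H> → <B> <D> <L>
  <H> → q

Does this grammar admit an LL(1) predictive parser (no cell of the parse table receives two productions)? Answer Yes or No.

FIRST(<S>) = {r}
FIRST(<L>) = {r}
FIRST(<D>) = {p, s}
FIRST(<B>) = {λ}
FIRST(<H>) = {p, q, s}
FOLLOW(<S>) = {$}
FOLLOW(<L>) = {$, p, q, s}
FOLLOW(<D>) = {r}
FOLLOW(<B>) = {p, s}
FOLLOW(<H>) = {$}
Each cell of M receives at most one production.

Yes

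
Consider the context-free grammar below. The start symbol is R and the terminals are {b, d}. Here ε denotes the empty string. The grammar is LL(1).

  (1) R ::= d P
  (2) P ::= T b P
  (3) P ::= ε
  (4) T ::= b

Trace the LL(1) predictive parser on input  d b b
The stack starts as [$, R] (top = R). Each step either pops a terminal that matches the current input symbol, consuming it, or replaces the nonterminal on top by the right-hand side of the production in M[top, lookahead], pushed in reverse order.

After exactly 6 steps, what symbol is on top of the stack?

P

step 1: stack=$ R  input=d b b $  — expand R ::= d P
step 2: stack=$ P d  input=d b b $  — match d
step 3: stack=$ P  input=b b $  — expand P ::= T b P
step 4: stack=$ P b T  input=b b $  — expand T ::= b
step 5: stack=$ P b b  input=b b $  — match b
step 6: stack=$ P b  input=b $  — match b
Stack after step 6: $ P (top = P).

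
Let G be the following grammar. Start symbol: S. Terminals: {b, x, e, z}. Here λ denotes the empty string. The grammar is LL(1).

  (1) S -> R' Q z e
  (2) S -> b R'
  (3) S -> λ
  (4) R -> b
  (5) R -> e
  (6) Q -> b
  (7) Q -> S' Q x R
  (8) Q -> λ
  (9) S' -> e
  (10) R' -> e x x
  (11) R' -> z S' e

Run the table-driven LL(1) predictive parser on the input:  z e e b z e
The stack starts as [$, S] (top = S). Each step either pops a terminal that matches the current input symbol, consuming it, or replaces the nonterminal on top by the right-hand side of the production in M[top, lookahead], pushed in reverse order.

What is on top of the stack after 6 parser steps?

Q

step 1: stack=$ S  input=z e e b z e $  — expand S -> R' Q z e
step 2: stack=$ e z Q R'  input=z e e b z e $  — expand R' -> z S' e
step 3: stack=$ e z Q e S' z  input=z e e b z e $  — match z
step 4: stack=$ e z Q e S'  input=e e b z e $  — expand S' -> e
step 5: stack=$ e z Q e e  input=e e b z e $  — match e
step 6: stack=$ e z Q e  input=e b z e $  — match e
Stack after step 6: $ e z Q (top = Q).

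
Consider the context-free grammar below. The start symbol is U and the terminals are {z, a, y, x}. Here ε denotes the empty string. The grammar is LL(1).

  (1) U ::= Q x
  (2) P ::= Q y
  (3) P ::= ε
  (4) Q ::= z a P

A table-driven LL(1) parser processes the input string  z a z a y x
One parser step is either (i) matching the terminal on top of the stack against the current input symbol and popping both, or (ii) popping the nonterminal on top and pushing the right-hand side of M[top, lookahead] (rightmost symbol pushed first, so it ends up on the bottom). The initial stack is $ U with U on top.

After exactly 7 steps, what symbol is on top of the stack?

a

step 1: stack=$ U  input=z a z a y x $  — expand U ::= Q x
step 2: stack=$ x Q  input=z a z a y x $  — expand Q ::= z a P
step 3: stack=$ x P a z  input=z a z a y x $  — match z
step 4: stack=$ x P a  input=a z a y x $  — match a
step 5: stack=$ x P  input=z a y x $  — expand P ::= Q y
step 6: stack=$ x y Q  input=z a y x $  — expand Q ::= z a P
step 7: stack=$ x y P a z  input=z a y x $  — match z
Stack after step 7: $ x y P a (top = a).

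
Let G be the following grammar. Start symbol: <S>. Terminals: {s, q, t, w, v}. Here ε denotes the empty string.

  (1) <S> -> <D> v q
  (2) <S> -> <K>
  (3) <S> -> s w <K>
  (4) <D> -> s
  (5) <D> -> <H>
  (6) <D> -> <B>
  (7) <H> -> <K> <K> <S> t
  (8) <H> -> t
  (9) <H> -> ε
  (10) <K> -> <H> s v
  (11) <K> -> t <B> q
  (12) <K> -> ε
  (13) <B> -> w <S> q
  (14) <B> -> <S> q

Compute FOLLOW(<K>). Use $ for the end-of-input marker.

{$, q, s, t, v, w}

FIRST(<S>) = {ε, q, s, t, v, w}  (via <D> v q, <K>)
FIRST(<B>) = {q, s, t, v, w}  (via <S> q)
FIRST(<D>) = {ε, q, s, t, v, w}  (via <H>, <B>)
FIRST(<H>) = {ε, q, s, t, v, w}  (via <K> <K> <S> t)
FIRST(<K>) = {ε, q, s, t, v, w}  (via <H> s v)
FOLLOW(<S>) includes $ since <S> is the start symbol.
FOLLOW(<S>): in <H>-><K> <K> <S> t, <S> is followed by t with FIRST {t}; in <B>->w <S> q, <S> is followed by q with FIRST {q}; in <B>-><S> q, <S> is followed by q with FIRST {q}. Thus FOLLOW(<S>) = {$, q, t}.
FOLLOW(<D>): in <S>-><D> v q, <D> is followed by v q with FIRST {v}. Thus FOLLOW(<D>) = {v}.
FOLLOW(<H>): in <D>-><H>, the suffix after <H> is empty, so FOLLOW(<H>) ⊇ FOLLOW(<D>) = {v}; in <K>-><H> s v, <H> is followed by s v with FIRST {s}. Thus FOLLOW(<H>) = {s, v}.
FOLLOW(<K>): in <S>-><K>, the suffix after <K> is empty, so FOLLOW(<K>) ⊇ FOLLOW(<S>) = {$, q, t}; in <S>->s w <K>, the suffix after <K> is empty, so FOLLOW(<K>) ⊇ FOLLOW(<S>) = {$, q, t}; in <H>-><K> <K> <S> t (occurrence 1), <K> is followed by <K> <S> t with FIRST {q, s, t, v, w}; in <H>-><K> <K> <S> t (occurrence 2), <K> is followed by <S> t with FIRST {q, s, t, v, w}. Thus FOLLOW(<K>) = {$, q, s, t, v, w}.
FOLLOW(<B>): in <D>-><B>, the suffix after <B> is empty, so FOLLOW(<B>) ⊇ FOLLOW(<D>) = {v}; in <K>->t <B> q, <B> is followed by q with FIRST {q}. Thus FOLLOW(<B>) = {q, v}.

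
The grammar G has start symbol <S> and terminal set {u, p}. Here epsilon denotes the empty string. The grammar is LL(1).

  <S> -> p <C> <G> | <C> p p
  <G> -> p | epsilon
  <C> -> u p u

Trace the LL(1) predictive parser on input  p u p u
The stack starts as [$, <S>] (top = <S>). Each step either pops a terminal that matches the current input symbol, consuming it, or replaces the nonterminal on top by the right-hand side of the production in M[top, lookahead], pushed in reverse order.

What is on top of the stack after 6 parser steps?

step 1: stack=$ <S>  input=p u p u $  — expand <S> -> p <C> <G>
step 2: stack=$ <G> <C> p  input=p u p u $  — match p
step 3: stack=$ <G> <C>  input=u p u $  — expand <C> -> u p u
step 4: stack=$ <G> u p u  input=u p u $  — match u
step 5: stack=$ <G> u p  input=p u $  — match p
step 6: stack=$ <G> u  input=u $  — match u
Stack after step 6: $ <G> (top = <G>).

<G>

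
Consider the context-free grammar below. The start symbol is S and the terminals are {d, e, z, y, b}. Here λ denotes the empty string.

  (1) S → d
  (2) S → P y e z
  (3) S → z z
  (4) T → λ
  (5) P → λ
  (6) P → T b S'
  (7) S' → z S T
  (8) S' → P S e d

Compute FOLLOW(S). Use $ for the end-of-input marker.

{$, b, d, e, y, z}

FIRST(T) = {λ}
FIRST(P) = {λ, b}  (via T b S')
FIRST(S) = {b, d, y, z}  (via P y e z)
FIRST(S') = {b, d, y, z}  (via P S e d)
FOLLOW(S) includes $ since S is the start symbol.
FOLLOW(P): in S→P y e z, P is followed by y e z with FIRST {y}; in S'→P S e d, P is followed by S e d with FIRST {b, d, y, z}. Thus FOLLOW(P) = {b, d, y, z}.
FOLLOW(S'): in P→T b S', the suffix after S' is empty, so FOLLOW(S') ⊇ FOLLOW(P) = {b, d, y, z}. Thus FOLLOW(S') = {b, d, y, z}.
FOLLOW(S): in S'→z S T, S is followed by T with FIRST {λ}; in S'→z S T, the suffix after S is nullable, so FOLLOW(S) ⊇ FOLLOW(S') = {b, d, y, z}; in S'→P S e d, S is followed by e d with FIRST {e}. Thus FOLLOW(S) = {$, b, d, e, y, z}.
FOLLOW(T): in P→T b S', T is followed by b S' with FIRST {b}; in S'→z S T, the suffix after T is empty, so FOLLOW(T) ⊇ FOLLOW(S') = {b, d, y, z}. Thus FOLLOW(T) = {b, d, y, z}.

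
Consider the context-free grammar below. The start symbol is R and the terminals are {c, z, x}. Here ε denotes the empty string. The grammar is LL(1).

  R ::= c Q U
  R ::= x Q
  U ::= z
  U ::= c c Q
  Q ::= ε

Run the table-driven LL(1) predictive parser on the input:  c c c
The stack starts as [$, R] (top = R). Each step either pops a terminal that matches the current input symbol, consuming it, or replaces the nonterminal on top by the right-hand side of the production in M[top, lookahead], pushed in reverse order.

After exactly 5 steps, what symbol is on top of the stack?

     Stack    Input    Action
  1  $ R      c c c $  expand R ::= c Q U
  2  $ U Q c  c c c $  match c
  3  $ U Q    c c $    expand Q ::= ε
  4  $ U      c c $    expand U ::= c c Q
  5  $ Q c c  c c $    match c
Stack after step 5: $ Q c (top = c).

c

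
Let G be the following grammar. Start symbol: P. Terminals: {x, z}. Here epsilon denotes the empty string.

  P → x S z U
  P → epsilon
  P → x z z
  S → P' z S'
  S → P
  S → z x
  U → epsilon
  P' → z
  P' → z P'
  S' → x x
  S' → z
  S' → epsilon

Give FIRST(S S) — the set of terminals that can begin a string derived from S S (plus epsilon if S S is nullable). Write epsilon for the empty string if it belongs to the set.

{epsilon, x, z}

FIRST(P) = {epsilon, x}
FIRST(U) = {epsilon}
FIRST(P') = {z}
FIRST(S') = {epsilon, x, z}
FIRST(S) = {epsilon, x, z}  (via P' z S', P)
FIRST(S S): take FIRST of each symbol in turn, carrying on past any symbol whose FIRST contains epsilon; result {epsilon, x, z}.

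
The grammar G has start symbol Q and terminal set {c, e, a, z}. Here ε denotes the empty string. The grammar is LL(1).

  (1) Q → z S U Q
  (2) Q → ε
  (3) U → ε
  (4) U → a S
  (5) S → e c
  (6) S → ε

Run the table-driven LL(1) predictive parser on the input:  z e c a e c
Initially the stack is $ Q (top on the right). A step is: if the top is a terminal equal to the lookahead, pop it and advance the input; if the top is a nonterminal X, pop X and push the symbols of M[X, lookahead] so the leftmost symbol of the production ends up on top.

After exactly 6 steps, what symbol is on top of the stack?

     Stack      Input          Action
  1  $ Q        z e c a e c $  expand Q → z S U Q
  2  $ Q U S z  z e c a e c $  match z
  3  $ Q U S    e c a e c $    expand S → e c
  4  $ Q U c e  e c a e c $    match e
  5  $ Q U c    c a e c $      match c
  6  $ Q U      a e c $        expand U → a S
Stack after step 6: $ Q S a (top = a).

a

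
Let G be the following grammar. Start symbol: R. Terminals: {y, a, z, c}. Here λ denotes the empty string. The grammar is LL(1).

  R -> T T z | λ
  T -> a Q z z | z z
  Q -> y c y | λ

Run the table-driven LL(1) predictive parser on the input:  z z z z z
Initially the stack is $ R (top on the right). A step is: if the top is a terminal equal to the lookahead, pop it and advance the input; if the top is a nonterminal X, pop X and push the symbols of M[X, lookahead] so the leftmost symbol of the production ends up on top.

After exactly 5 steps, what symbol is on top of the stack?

z

     Stack      Input        Action
  1  $ R        z z z z z $  expand R -> T T z
  2  $ z T T    z z z z z $  expand T -> z z
  3  $ z T z z  z z z z z $  match z
  4  $ z T z    z z z z $    match z
  5  $ z T      z z z $      expand T -> z z
Stack after step 5: $ z z z (top = z).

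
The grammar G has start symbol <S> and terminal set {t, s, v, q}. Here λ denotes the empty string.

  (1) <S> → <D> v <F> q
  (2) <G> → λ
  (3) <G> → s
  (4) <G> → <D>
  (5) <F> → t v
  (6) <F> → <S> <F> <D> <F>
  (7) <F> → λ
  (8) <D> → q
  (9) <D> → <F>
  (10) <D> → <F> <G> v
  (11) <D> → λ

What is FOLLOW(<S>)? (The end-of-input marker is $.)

{$, q, s, t, v}

FIRST(<S>): from <S>→<D> v <F> q we get {q, s, t, v}. So FIRST(<S>) = {q, s, t, v}.
FIRST(<F>): from <F>→t v we get {t}; from <F>→<S> <F> <D> <F> we get {q, s, t, v}; from <F>→λ we get {λ}. So FIRST(<F>) = {λ, q, s, t, v}.
FIRST(<G>): from <G>→λ we get {λ}; from <G>→s we get {s}; from <G>→<D> we get {λ, q, s, t, v}. So FIRST(<G>) = {λ, q, s, t, v}.
FIRST(<D>): from <D>→q we get {q}; from <D>→<F> we get {λ, q, s, t, v}; from <D>→<F> <G> v we get {q, s, t, v}; from <D>→λ we get {λ}. So FIRST(<D>) = {λ, q, s, t, v}.
FOLLOW(<S>) includes $ since <S> is the start symbol.
FOLLOW(<G>): in <D>→<F> <G> v, <G> is followed by v with FIRST {v}. Thus FOLLOW(<G>) = {v}.
FOLLOW(<S>): in <F>→<S> <F> <D> <F>, <S> is followed by <F> <D> <F> with FIRST {λ, q, s, t, v}; in <F>→<S> <F> <D> <F>, the suffix after <S> is nullable, so FOLLOW(<S>) ⊇ FOLLOW(<F>) = {q, s, t, v}. Thus FOLLOW(<S>) = {$, q, s, t, v}.
FOLLOW(<F>): in <S>→<D> v <F> q, <F> is followed by q with FIRST {q}; in <F>→<S> <F> <D> <F> (occurrence 1), <F> is followed by <D> <F> with FIRST {λ, q, s, t, v}; in <F>→<S> <F> <D> <F> (occurrence 1), the suffix after <F> is nullable (adds nothing new); in <F>→<S> <F> <D> <F> (occurrence 2), the suffix after <F> is empty (adds nothing new); in <D>→<F>, the suffix after <F> is empty, so FOLLOW(<F>) ⊇ FOLLOW(<D>) = {q, s, t, v}; in <D>→<F> <G> v, <F> is followed by <G> v with FIRST {q, s, t, v}. Thus FOLLOW(<F>) = {q, s, t, v}.
FOLLOW(<D>): in <S>→<D> v <F> q, <D> is followed by v <F> q with FIRST {v}; in <G>→<D>, the suffix after <D> is empty, so FOLLOW(<D>) ⊇ FOLLOW(<G>) = {v}; in <F>→<S> <F> <D> <F>, <D> is followed by <F> with FIRST {λ, q, s, t, v}; in <F>→<S> <F> <D> <F>, the suffix after <D> is nullable, so FOLLOW(<D>) ⊇ FOLLOW(<F>) = {q, s, t, v}. Thus FOLLOW(<D>) = {q, s, t, v}.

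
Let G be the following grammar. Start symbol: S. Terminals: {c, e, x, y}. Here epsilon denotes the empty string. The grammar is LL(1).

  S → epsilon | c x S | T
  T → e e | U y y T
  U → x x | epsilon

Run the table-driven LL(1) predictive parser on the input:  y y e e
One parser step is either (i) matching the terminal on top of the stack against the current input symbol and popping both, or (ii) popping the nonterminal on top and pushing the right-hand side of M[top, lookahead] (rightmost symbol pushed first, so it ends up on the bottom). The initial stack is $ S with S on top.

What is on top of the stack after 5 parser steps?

     Stack      Input      Action
  1  $ S        y y e e $  expand S → T
  2  $ T        y y e e $  expand T → U y y T
  3  $ T y y U  y y e e $  expand U → epsilon
  4  $ T y y    y y e e $  match y
  5  $ T y      y e e $    match y
Stack after step 5: $ T (top = T).

T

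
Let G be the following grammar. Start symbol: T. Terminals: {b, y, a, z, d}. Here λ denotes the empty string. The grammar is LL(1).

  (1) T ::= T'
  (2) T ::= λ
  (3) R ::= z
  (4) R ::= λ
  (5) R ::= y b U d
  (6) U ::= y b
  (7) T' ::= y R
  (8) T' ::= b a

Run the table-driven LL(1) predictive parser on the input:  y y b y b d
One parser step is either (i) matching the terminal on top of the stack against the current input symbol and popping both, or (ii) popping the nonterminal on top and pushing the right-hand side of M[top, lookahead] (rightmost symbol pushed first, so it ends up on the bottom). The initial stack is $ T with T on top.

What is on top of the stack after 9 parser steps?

d

     Stack      Input          Action
  1  $ T        y y b y b d $  expand T ::= T'
  2  $ T'       y y b y b d $  expand T' ::= y R
  3  $ R y      y y b y b d $  match y
  4  $ R        y b y b d $    expand R ::= y b U d
  5  $ d U b y  y b y b d $    match y
  6  $ d U b    b y b d $      match b
  7  $ d U      y b d $        expand U ::= y b
  8  $ d b y    y b d $        match y
  9  $ d b      b d $          match b
Stack after step 9: $ d (top = d).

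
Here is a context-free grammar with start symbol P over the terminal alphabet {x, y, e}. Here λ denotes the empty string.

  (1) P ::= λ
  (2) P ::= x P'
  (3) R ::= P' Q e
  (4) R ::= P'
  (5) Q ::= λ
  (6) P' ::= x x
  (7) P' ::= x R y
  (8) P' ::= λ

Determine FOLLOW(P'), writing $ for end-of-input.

FIRST(P): from P::=λ we get {λ}; from P::=x P' we get {x}. So FIRST(P) = {λ, x}.
FIRST(Q): from Q::=λ we get {λ}. So FIRST(Q) = {λ}.
FIRST(P'): from P'::=x x we get {x}; from P'::=x R y we get {x}; from P'::=λ we get {λ}. So FIRST(P') = {λ, x}.
FIRST(R): from R::=P' Q e we get {e, x}; from R::=P' we get {λ, x}. So FIRST(R) = {λ, e, x}.
FOLLOW(P) includes $ since P is the start symbol.
FOLLOW(P): P appears on no right-hand side. Thus FOLLOW(P) = {$}.
FOLLOW(R): in P'::=x R y, R is followed by y with FIRST {y}. Thus FOLLOW(R) = {y}.
FOLLOW(Q): in R::=P' Q e, Q is followed by e with FIRST {e}. Thus FOLLOW(Q) = {e}.
FOLLOW(P'): in P::=x P', the suffix after P' is empty, so FOLLOW(P') ⊇ FOLLOW(P) = {$}; in R::=P' Q e, P' is followed by Q e with FIRST {e}; in R::=P', the suffix after P' is empty, so FOLLOW(P') ⊇ FOLLOW(R) = {y}. Thus FOLLOW(P') = {$, e, y}.

{$, e, y}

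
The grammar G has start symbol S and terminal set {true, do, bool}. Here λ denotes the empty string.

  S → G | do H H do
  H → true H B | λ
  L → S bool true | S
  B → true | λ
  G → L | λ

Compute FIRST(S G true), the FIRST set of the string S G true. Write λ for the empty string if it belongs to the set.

FIRST(H) = {λ, true}
FIRST(B) = {λ, true}
FIRST(S) = {λ, bool, do}  (via G)
FIRST(L) = {λ, bool, do}  (via S bool true, S)
FIRST(G) = {λ, bool, do}  (via L)
FIRST(S G true): take FIRST of each symbol in turn, carrying on past any symbol whose FIRST contains λ; result {bool, do, true}.

{bool, do, true}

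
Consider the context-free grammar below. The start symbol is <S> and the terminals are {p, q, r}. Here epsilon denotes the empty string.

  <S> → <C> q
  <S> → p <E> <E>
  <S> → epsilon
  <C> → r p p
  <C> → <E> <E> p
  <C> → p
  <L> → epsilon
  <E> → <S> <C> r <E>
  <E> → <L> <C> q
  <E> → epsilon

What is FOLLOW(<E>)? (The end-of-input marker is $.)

{$, p, r}

FIRST(<L>) = {epsilon}
FIRST(<S>) = {epsilon, p, r}  (via <C> q)
FIRST(<C>) = {p, r}  (via <E> <E> p)
FIRST(<E>) = {epsilon, p, r}  (via <S> <C> r <E>, <L> <C> q)
FOLLOW(<S>) includes $ since <S> is the start symbol.
FOLLOW(<S>): in <E>→<S> <C> r <E>, <S> is followed by <C> r <E> with FIRST {p, r}. Thus FOLLOW(<S>) = {$, p, r}.
FOLLOW(<C>): in <S>→<C> q, <C> is followed by q with FIRST {q}; in <E>→<S> <C> r <E>, <C> is followed by r <E> with FIRST {r}; in <E>→<L> <C> q, <C> is followed by q with FIRST {q}. Thus FOLLOW(<C>) = {q, r}.
FOLLOW(<L>): in <E>→<L> <C> q, <L> is followed by <C> q with FIRST {p, r}. Thus FOLLOW(<L>) = {p, r}.
FOLLOW(<E>): in <S>→p <E> <E> (occurrence 1), <E> is followed by <E> with FIRST {epsilon, p, r}; in <S>→p <E> <E> (occurrence 1), the suffix after <E> is nullable, so FOLLOW(<E>) ⊇ FOLLOW(<S>) = {$, p, r}; in <S>→p <E> <E> (occurrence 2), the suffix after <E> is empty, so FOLLOW(<E>) ⊇ FOLLOW(<S>) = {$, p, r}; in <C>→<E> <E> p (occurrence 1), <E> is followed by <E> p with FIRST {p, r}; in <C>→<E> <E> p (occurrence 2), <E> is followed by p with FIRST {p}; in <E>→<S> <C> r <E>, the suffix after <E> is empty (adds nothing new). Thus FOLLOW(<E>) = {$, p, r}.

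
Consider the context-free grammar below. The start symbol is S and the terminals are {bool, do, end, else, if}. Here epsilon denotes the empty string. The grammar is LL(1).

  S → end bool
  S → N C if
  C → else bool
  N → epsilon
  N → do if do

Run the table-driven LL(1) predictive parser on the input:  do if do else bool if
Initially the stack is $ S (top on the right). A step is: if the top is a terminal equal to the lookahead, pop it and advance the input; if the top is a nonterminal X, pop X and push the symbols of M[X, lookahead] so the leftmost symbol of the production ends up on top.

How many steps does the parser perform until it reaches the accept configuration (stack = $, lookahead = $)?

9

step 1: stack=$ S  input=do if do else bool if $  — expand S → N C if
step 2: stack=$ if C N  input=do if do else bool if $  — expand N → do if do
step 3: stack=$ if C do if do  input=do if do else bool if $  — match do
step 4: stack=$ if C do if  input=if do else bool if $  — match if
step 5: stack=$ if C do  input=do else bool if $  — match do
step 6: stack=$ if C  input=else bool if $  — expand C → else bool
step 7: stack=$ if bool else  input=else bool if $  — match else
step 8: stack=$ if bool  input=bool if $  — match bool
step 9: stack=$ if  input=if $  — match if
Accept reached after 9 steps.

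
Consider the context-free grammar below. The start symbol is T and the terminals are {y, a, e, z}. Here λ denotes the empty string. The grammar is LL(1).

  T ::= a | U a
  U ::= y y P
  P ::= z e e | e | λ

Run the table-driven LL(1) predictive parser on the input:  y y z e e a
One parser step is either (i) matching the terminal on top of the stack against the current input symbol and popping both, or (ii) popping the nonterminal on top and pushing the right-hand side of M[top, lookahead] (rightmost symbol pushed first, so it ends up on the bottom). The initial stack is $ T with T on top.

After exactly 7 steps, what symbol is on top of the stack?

step 1: stack=$ T  input=y y z e e a $  — expand T ::= U a
step 2: stack=$ a U  input=y y z e e a $  — expand U ::= y y P
step 3: stack=$ a P y y  input=y y z e e a $  — match y
step 4: stack=$ a P y  input=y z e e a $  — match y
step 5: stack=$ a P  input=z e e a $  — expand P ::= z e e
step 6: stack=$ a e e z  input=z e e a $  — match z
step 7: stack=$ a e e  input=e e a $  — match e
Stack after step 7: $ a e (top = e).

e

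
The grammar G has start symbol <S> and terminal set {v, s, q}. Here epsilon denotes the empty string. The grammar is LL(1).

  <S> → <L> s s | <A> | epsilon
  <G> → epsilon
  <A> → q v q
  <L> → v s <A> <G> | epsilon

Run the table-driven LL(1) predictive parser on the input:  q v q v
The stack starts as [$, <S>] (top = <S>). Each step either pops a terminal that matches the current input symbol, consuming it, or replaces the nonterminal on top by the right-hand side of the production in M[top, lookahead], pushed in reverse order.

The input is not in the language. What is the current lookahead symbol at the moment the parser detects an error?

step 1: stack=$ <S>  input=q v q v $  — expand <S> → <A>
step 2: stack=$ <A>  input=q v q v $  — expand <A> → q v q
step 3: stack=$ q v q  input=q v q v $  — match q
step 4: stack=$ q v  input=v q v $  — match v
step 5: stack=$ q  input=q v $  — match q
step 6: stack=$  input=v $  — error: stack empty but input remains

v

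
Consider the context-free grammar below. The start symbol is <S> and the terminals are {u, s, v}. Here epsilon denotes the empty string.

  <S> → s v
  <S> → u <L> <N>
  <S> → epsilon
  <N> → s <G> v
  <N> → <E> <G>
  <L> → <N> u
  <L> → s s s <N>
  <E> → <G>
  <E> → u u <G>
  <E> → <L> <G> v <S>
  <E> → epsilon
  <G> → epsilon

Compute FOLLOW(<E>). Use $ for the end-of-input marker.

{$, s, u, v}

FIRST(<S>): from <S>→s v we get {s}; from <S>→u <L> <N> we get {u}; from <S>→epsilon we get {epsilon}. So FIRST(<S>) = {epsilon, s, u}.
FIRST(<G>): from <G>→epsilon we get {epsilon}. So FIRST(<G>) = {epsilon}.
FIRST(<N>): from <N>→s <G> v we get {s}; from <N>→<E> <G> we get {epsilon, s, u}. So FIRST(<N>) = {epsilon, s, u}.
FIRST(<L>): from <L>→<N> u we get {s, u}; from <L>→s s s <N> we get {s}. So FIRST(<L>) = {s, u}.
FIRST(<E>): from <E>→<G> we get {epsilon}; from <E>→u u <G> we get {u}; from <E>→<L> <G> v <S> we get {s, u}; from <E>→epsilon we get {epsilon}. So FIRST(<E>) = {epsilon, s, u}.
FOLLOW(<S>) includes $ since <S> is the start symbol.
FOLLOW(<S>): in <E>→<L> <G> v <S>, the suffix after <S> is empty, so FOLLOW(<S>) ⊇ FOLLOW(<E>) = {$, s, u, v}. Thus FOLLOW(<S>) = {$, s, u, v}.
FOLLOW(<L>): in <S>→u <L> <N>, <L> is followed by <N> with FIRST {epsilon, s, u}; in <S>→u <L> <N>, the suffix after <L> is nullable, so FOLLOW(<L>) ⊇ FOLLOW(<S>) = {$, s, u, v}; in <E>→<L> <G> v <S>, <L> is followed by <G> v <S> with FIRST {v}. Thus FOLLOW(<L>) = {$, s, u, v}.
FOLLOW(<N>): in <S>→u <L> <N>, the suffix after <N> is empty, so FOLLOW(<N>) ⊇ FOLLOW(<S>) = {$, s, u, v}; in <L>→<N> u, <N> is followed by u with FIRST {u}; in <L>→s s s <N>, the suffix after <N> is empty, so FOLLOW(<N>) ⊇ FOLLOW(<L>) = {$, s, u, v}. Thus FOLLOW(<N>) = {$, s, u, v}.
FOLLOW(<E>): in <N>→<E> <G>, <E> is followed by <G> with FIRST {epsilon}; in <N>→<E> <G>, the suffix after <E> is nullable, so FOLLOW(<E>) ⊇ FOLLOW(<N>) = {$, s, u, v}. Thus FOLLOW(<E>) = {$, s, u, v}.
FOLLOW(<G>): in <N>→s <G> v, <G> is followed by v with FIRST {v}; in <N>→<E> <G>, the suffix after <G> is empty, so FOLLOW(<G>) ⊇ FOLLOW(<N>) = {$, s, u, v}; in <E>→<G>, the suffix after <G> is empty, so FOLLOW(<G>) ⊇ FOLLOW(<E>) = {$, s, u, v}; in <E>→u u <G>, the suffix after <G> is empty, so FOLLOW(<G>) ⊇ FOLLOW(<E>) = {$, s, u, v}; in <E>→<L> <G> v <S>, <G> is followed by v <S> with FIRST {v}. Thus FOLLOW(<G>) = {$, s, u, v}.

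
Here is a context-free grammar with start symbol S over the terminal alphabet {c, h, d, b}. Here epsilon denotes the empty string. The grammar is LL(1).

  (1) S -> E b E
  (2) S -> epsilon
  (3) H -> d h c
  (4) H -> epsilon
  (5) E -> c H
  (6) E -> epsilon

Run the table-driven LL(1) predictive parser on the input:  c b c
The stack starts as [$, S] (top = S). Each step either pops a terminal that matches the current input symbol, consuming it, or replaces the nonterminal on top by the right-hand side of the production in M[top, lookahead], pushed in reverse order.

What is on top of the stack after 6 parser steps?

c

     Stack      Input    Action
  1  $ S        c b c $  expand S -> E b E
  2  $ E b E    c b c $  expand E -> c H
  3  $ E b H c  c b c $  match c
  4  $ E b H    b c $    expand H -> epsilon
  5  $ E b      b c $    match b
  6  $ E        c $      expand E -> c H
Stack after step 6: $ H c (top = c).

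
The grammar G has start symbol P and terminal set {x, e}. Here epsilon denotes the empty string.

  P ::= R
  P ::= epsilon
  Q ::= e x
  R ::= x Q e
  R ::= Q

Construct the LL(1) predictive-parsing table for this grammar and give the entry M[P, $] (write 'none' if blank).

P ::= epsilon

FIRST(Q) = {e}
FIRST(R) = {e, x}  (via Q)
FIRST(P) = {epsilon, e, x}  (via R)
FOLLOW(P) includes $ since P is the start symbol.
FOLLOW(P): P appears on no right-hand side. Thus FOLLOW(P) = {$}.
For P ::= R: FIRST(R) = {e, x}, so it goes in M[P, t] for t ∈ {e, x}.
For P ::= epsilon: FIRST(epsilon) = {epsilon}, so it goes in M[P, t] for t ∈ {}; since epsilon ∈ FIRST, also for every t ∈ FOLLOW(P) = {$}.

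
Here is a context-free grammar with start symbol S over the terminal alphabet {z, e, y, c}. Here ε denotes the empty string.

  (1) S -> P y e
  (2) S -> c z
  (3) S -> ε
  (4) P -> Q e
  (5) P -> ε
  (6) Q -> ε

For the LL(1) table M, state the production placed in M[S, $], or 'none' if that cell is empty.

FIRST(Q) = {ε}
FIRST(P) = {ε, e}  (via Q e)
FIRST(S) = {ε, c, e, y}  (via P y e)
FOLLOW(S) includes $ since S is the start symbol.
FOLLOW(S): S appears on no right-hand side. Thus FOLLOW(S) = {$}.
For S -> P y e: FIRST(P y e) = {e, y}, so it goes in M[S, t] for t ∈ {e, y}.
For S -> c z: FIRST(c z) = {c}, so it goes in M[S, t] for t ∈ {c}.
For S -> ε: FIRST(ε) = {ε}, so it goes in M[S, t] for t ∈ {}; since ε ∈ FIRST, also for every t ∈ FOLLOW(S) = {$}.

S -> ε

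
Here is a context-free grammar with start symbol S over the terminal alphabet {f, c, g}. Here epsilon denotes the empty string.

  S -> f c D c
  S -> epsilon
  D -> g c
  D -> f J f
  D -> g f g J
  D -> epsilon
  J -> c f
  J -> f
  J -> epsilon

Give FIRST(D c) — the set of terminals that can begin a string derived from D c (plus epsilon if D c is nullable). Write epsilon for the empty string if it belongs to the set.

FIRST(S): from S->f c D c we get {f}; from S->epsilon we get {epsilon}. So FIRST(S) = {epsilon, f}.
FIRST(D): from D->g c we get {g}; from D->f J f we get {f}; from D->g f g J we get {g}; from D->epsilon we get {epsilon}. So FIRST(D) = {epsilon, f, g}.
FIRST(J): from J->c f we get {c}; from J->f we get {f}; from J->epsilon we get {epsilon}. So FIRST(J) = {epsilon, c, f}.
FIRST(D c): take FIRST of each symbol in turn, carrying on past any symbol whose FIRST contains epsilon; result {c, f, g}.

{c, f, g}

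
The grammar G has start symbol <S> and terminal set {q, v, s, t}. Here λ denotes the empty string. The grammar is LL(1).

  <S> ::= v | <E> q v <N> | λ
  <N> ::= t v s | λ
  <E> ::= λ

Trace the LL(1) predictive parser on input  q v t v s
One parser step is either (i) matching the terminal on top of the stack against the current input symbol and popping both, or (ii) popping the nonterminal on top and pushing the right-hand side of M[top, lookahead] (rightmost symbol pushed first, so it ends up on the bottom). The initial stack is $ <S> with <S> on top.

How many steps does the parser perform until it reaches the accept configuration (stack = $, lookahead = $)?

8

     Stack          Input        Action
  1  $ <S>          q v t v s $  expand <S> ::= <E> q v <N>
  2  $ <N> v q <E>  q v t v s $  expand <E> ::= λ
  3  $ <N> v q      q v t v s $  match q
  4  $ <N> v        v t v s $    match v
  5  $ <N>          t v s $      expand <N> ::= t v s
  6  $ s v t        t v s $      match t
  7  $ s v          v s $        match v
  8  $ s            s $          match s
Accept reached after 8 steps.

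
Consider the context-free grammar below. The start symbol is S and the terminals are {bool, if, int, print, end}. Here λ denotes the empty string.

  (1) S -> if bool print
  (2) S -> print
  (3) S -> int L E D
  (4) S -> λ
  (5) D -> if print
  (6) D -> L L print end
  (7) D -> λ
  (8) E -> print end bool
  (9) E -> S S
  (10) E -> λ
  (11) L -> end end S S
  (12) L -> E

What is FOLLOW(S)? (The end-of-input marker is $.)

FIRST(S) = {λ, if, int, print}
FIRST(E) = {λ, if, int, print}  (via S S)
FIRST(L) = {λ, end, if, int, print}  (via E)
FIRST(D) = {λ, end, if, int, print}  (via L L print end)
FOLLOW(S) includes $ since S is the start symbol.
FOLLOW(S): in E->S S (occurrence 1), S is followed by S with FIRST {λ, if, int, print}; in E->S S (occurrence 1), the suffix after S is nullable, so FOLLOW(S) ⊇ FOLLOW(E) = {$, end, if, int, print}; in E->S S (occurrence 2), the suffix after S is empty, so FOLLOW(S) ⊇ FOLLOW(E) = {$, end, if, int, print}; in L->end end S S (occurrence 1), S is followed by S with FIRST {λ, if, int, print}; in L->end end S S (occurrence 1), the suffix after S is nullable, so FOLLOW(S) ⊇ FOLLOW(L) = {$, end, if, int, print}; in L->end end S S (occurrence 2), the suffix after S is empty, so FOLLOW(S) ⊇ FOLLOW(L) = {$, end, if, int, print}. Thus FOLLOW(S) = {$, end, if, int, print}.
FOLLOW(D): in S->int L E D, the suffix after D is empty, so FOLLOW(D) ⊇ FOLLOW(S) = {$, end, if, int, print}. Thus FOLLOW(D) = {$, end, if, int, print}.
FOLLOW(L): in S->int L E D, L is followed by E D with FIRST {λ, end, if, int, print}; in S->int L E D, the suffix after L is nullable, so FOLLOW(L) ⊇ FOLLOW(S) = {$, end, if, int, print}; in D->L L print end (occurrence 1), L is followed by L print end with FIRST {end, if, int, print}; in D->L L print end (occurrence 2), L is followed by print end with FIRST {print}. Thus FOLLOW(L) = {$, end, if, int, print}.
FOLLOW(E): in S->int L E D, E is followed by D with FIRST {λ, end, if, int, print}; in S->int L E D, the suffix after E is nullable, so FOLLOW(E) ⊇ FOLLOW(S) = {$, end, if, int, print}; in L->E, the suffix after E is empty, so FOLLOW(E) ⊇ FOLLOW(L) = {$, end, if, int, print}. Thus FOLLOW(E) = {$, end, if, int, print}.

{$, end, if, int, print}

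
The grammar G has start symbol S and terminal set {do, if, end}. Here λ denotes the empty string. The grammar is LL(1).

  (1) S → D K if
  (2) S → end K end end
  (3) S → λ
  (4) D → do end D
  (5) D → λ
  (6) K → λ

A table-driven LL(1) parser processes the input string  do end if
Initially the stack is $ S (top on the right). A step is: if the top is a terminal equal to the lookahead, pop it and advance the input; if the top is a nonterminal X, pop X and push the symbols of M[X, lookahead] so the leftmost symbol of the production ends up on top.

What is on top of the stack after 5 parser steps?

     Stack            Input        Action
  1  $ S              do end if $  expand S → D K if
  2  $ if K D         do end if $  expand D → do end D
  3  $ if K D end do  do end if $  match do
  4  $ if K D end     end if $     match end
  5  $ if K D         if $         expand D → λ
Stack after step 5: $ if K (top = K).

K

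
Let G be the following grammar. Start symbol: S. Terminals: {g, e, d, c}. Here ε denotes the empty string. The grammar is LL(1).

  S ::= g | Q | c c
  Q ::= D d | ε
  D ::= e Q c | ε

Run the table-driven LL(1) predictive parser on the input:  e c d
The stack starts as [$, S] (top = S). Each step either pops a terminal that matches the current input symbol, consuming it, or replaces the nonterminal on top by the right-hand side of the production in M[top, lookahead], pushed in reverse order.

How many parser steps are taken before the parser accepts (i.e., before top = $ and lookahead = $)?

7

step 1: stack=$ S  input=e c d $  — expand S ::= Q
step 2: stack=$ Q  input=e c d $  — expand Q ::= D d
step 3: stack=$ d D  input=e c d $  — expand D ::= e Q c
step 4: stack=$ d c Q e  input=e c d $  — match e
step 5: stack=$ d c Q  input=c d $  — expand Q ::= ε
step 6: stack=$ d c  input=c d $  — match c
step 7: stack=$ d  input=d $  — match d
Accept reached after 7 steps.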